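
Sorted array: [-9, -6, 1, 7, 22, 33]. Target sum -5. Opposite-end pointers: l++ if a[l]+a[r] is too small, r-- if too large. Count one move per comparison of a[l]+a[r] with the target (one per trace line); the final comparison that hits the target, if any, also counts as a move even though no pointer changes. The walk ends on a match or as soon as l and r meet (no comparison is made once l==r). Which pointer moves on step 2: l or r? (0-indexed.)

l=0 r=5: -9+33=24 >-5, r--
l=0 r=4: -9+22=13 >-5, r--

r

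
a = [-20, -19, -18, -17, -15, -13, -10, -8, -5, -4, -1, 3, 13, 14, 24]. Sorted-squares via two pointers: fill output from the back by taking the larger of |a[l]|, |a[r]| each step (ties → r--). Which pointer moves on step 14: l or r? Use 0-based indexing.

l=0 r=14: |-20|<=|24| out[14]=576, r--
l=0 r=13: |-20|>|14| out[13]=400, l++
l=1 r=13: |-19|>|14| out[12]=361, l++
l=2 r=13: |-18|>|14| out[11]=324, l++
l=3 r=13: |-17|>|14| out[10]=289, l++
l=4 r=13: |-15|>|14| out[9]=225, l++
l=5 r=13: |-13|<=|14| out[8]=196, r--
l=5 r=12: |-13|<=|13| out[7]=169, r--
l=5 r=11: |-13|>|3| out[6]=169, l++
l=6 r=11: |-10|>|3| out[5]=100, l++
l=7 r=11: |-8|>|3| out[4]=64, l++
l=8 r=11: |-5|>|3| out[3]=25, l++
l=9 r=11: |-4|>|3| out[2]=16, l++
l=10 r=11: |-1|<=|3| out[1]=9, r--

r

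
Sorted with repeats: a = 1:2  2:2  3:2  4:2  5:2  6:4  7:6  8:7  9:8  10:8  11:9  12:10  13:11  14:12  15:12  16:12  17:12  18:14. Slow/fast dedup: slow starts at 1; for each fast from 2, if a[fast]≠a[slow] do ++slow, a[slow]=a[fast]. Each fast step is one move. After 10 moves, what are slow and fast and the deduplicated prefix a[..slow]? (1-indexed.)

slow=6, fast=12, prefix=[2, 4, 6, 7, 8, 9]

(s=1,f=2) a[fast]=2=a[slow] dup → fast++
(s=1,f=3) a[fast]=2=a[slow] dup → fast++
(s=1,f=4) a[fast]=2=a[slow] dup → fast++
(s=1,f=5) a[fast]=2=a[slow] dup → fast++
(s=1,f=6) a[fast]=4≠a[slow]=2 write a[2]=4 → slow++,fast++
(s=2,f=7) a[fast]=6≠a[slow]=4 write a[3]=6 → slow++,fast++
(s=3,f=8) a[fast]=7≠a[slow]=6 write a[4]=7 → slow++,fast++
(s=4,f=9) a[fast]=8≠a[slow]=7 write a[5]=8 → slow++,fast++
(s=5,f=10) a[fast]=8=a[slow] dup → fast++
(s=5,f=11) a[fast]=9≠a[slow]=8 write a[6]=9 → slow++,fast++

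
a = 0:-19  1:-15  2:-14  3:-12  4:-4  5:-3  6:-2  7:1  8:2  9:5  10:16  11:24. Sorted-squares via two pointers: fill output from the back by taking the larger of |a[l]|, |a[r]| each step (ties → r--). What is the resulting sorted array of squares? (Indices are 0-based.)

[1, 4, 4, 9, 16, 25, 144, 196, 225, 256, 361, 576]

l=0 r=11: |-19|<=|24| out[11]=576, r--
l=0 r=10: |-19|>|16| out[10]=361, l++
l=1 r=10: |-15|<=|16| out[9]=256, r--
l=1 r=9: |-15|>|5| out[8]=225, l++
l=2 r=9: |-14|>|5| out[7]=196, l++
l=3 r=9: |-12|>|5| out[6]=144, l++
l=4 r=9: |-4|<=|5| out[5]=25, r--
l=4 r=8: |-4|>|2| out[4]=16, l++
l=5 r=8: |-3|>|2| out[3]=9, l++
l=6 r=8: |-2|<=|2| out[2]=4, r--
l=6 r=7: |-2|>|1| out[1]=4, l++
l=7 r=7: |1|<=|1| out[0]=1, r--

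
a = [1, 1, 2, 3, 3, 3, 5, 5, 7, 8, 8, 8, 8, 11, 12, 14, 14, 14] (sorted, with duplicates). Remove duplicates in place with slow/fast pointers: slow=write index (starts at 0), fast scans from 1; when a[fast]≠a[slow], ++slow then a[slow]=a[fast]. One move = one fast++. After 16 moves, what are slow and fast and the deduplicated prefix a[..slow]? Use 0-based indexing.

slow=0 fast=1: a[fast]=1=a[slow] dup, fast++
slow=0 fast=2: a[fast]=2≠a[slow]=1 write a[1]=2, slow++,fast++
slow=1 fast=3: a[fast]=3≠a[slow]=2 write a[2]=3, slow++,fast++
slow=2 fast=4: a[fast]=3=a[slow] dup, fast++
slow=2 fast=5: a[fast]=3=a[slow] dup, fast++
slow=2 fast=6: a[fast]=5≠a[slow]=3 write a[3]=5, slow++,fast++
slow=3 fast=7: a[fast]=5=a[slow] dup, fast++
slow=3 fast=8: a[fast]=7≠a[slow]=5 write a[4]=7, slow++,fast++
slow=4 fast=9: a[fast]=8≠a[slow]=7 write a[5]=8, slow++,fast++
slow=5 fast=10: a[fast]=8=a[slow] dup, fast++
slow=5 fast=11: a[fast]=8=a[slow] dup, fast++
slow=5 fast=12: a[fast]=8=a[slow] dup, fast++
slow=5 fast=13: a[fast]=11≠a[slow]=8 write a[6]=11, slow++,fast++
slow=6 fast=14: a[fast]=12≠a[slow]=11 write a[7]=12, slow++,fast++
slow=7 fast=15: a[fast]=14≠a[slow]=12 write a[8]=14, slow++,fast++
slow=8 fast=16: a[fast]=14=a[slow] dup, fast++

slow=8, fast=17, prefix=[1, 2, 3, 5, 7, 8, 11, 12, 14]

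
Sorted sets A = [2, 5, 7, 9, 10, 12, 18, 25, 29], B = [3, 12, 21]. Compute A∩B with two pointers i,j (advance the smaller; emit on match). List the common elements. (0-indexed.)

[i=0,j=0] 2<3 → i++
[i=1,j=0] 5>3 → j++
[i=1,j=1] 5<12 → i++
[i=2,j=1] 7<12 → i++
[i=3,j=1] 9<12 → i++
[i=4,j=1] 10<12 → i++
[i=5,j=1] 12==12 emit → i++,j++
[i=6,j=2] 18<21 → i++
[i=7,j=2] 25>21 → j++

intersection = [12]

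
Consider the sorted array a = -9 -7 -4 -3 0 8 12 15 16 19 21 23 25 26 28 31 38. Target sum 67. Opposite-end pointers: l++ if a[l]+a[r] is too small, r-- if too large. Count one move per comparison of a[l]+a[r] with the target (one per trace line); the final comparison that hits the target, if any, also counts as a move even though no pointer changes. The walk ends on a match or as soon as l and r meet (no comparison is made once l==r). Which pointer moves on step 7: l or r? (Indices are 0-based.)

l

l=0 r=16: -9+38=29 <67, l++
l=1 r=16: -7+38=31 <67, l++
l=2 r=16: -4+38=34 <67, l++
l=3 r=16: -3+38=35 <67, l++
l=4 r=16: 0+38=38 <67, l++
l=5 r=16: 8+38=46 <67, l++
l=6 r=16: 12+38=50 <67, l++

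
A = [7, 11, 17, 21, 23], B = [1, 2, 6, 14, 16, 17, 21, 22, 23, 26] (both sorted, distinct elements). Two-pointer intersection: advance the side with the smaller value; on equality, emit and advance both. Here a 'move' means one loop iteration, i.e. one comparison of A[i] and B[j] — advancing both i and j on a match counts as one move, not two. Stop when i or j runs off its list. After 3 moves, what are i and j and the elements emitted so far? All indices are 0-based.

i=0, j=3, emitted=[]

i=0 j=0: 7>1, j++
i=0 j=1: 7>2, j++
i=0 j=2: 7>6, j++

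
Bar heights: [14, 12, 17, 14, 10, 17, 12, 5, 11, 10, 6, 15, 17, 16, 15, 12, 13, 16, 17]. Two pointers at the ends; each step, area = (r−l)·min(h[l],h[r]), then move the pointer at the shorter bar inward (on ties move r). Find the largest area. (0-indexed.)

[0,18] min(14,17)*18=252 best=252 * → l++
[1,18] min(12,17)*17=204 best=252 → l++
[2,18] min(17,17)*16=272 best=272 * → r--
[2,17] min(17,16)*15=240 best=272 → r--
[2,16] min(17,13)*14=182 best=272 → r--
[2,15] min(17,12)*13=156 best=272 → r--
[2,14] min(17,15)*12=180 best=272 → r--
[2,13] min(17,16)*11=176 best=272 → r--
[2,12] min(17,17)*10=170 best=272 → r--
[2,11] min(17,15)*9=135 best=272 → r--
[2,10] min(17,6)*8=48 best=272 → r--
[2,9] min(17,10)*7=70 best=272 → r--
[2,8] min(17,11)*6=66 best=272 → r--
[2,7] min(17,5)*5=25 best=272 → r--
[2,6] min(17,12)*4=48 best=272 → r--
[2,5] min(17,17)*3=51 best=272 → r--
[2,4] min(17,10)*2=20 best=272 → r--
[2,3] min(17,14)*1=14 best=272 → r--

max area = 272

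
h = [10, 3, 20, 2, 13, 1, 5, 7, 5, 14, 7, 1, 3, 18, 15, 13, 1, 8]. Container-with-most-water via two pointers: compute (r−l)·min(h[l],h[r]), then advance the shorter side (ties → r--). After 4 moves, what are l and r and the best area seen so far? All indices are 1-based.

l=1 r=18: min(10,8)*17=136 best=136 *, r--
l=1 r=17: min(10,1)*16=16 best=136, r--
l=1 r=16: min(10,13)*15=150 best=150 *, l++
l=2 r=16: min(3,13)*14=42 best=150, l++

l=3, r=16, best area=150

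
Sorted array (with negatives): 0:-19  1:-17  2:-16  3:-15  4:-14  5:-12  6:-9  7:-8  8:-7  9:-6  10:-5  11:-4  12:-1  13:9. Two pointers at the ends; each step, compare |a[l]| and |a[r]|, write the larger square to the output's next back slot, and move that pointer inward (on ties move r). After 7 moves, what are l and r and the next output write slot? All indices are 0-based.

[0,13] |-19|>|9| out[13]=361 → l++
[1,13] |-17|>|9| out[12]=289 → l++
[2,13] |-16|>|9| out[11]=256 → l++
[3,13] |-15|>|9| out[10]=225 → l++
[4,13] |-14|>|9| out[9]=196 → l++
[5,13] |-12|>|9| out[8]=144 → l++
[6,13] |-9|<=|9| out[7]=81 → r--

l=6, r=12, next write slot=6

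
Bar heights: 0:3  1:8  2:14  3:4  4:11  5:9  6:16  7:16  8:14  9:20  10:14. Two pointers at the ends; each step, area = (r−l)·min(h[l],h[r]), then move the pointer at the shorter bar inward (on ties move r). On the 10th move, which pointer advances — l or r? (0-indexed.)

l

l=0 r=10: min(3,14)*10=30 best=30 *, l++
l=1 r=10: min(8,14)*9=72 best=72 *, l++
l=2 r=10: min(14,14)*8=112 best=112 *, r--
l=2 r=9: min(14,20)*7=98 best=112, l++
l=3 r=9: min(4,20)*6=24 best=112, l++
l=4 r=9: min(11,20)*5=55 best=112, l++
l=5 r=9: min(9,20)*4=36 best=112, l++
l=6 r=9: min(16,20)*3=48 best=112, l++
l=7 r=9: min(16,20)*2=32 best=112, l++
l=8 r=9: min(14,20)*1=14 best=112, l++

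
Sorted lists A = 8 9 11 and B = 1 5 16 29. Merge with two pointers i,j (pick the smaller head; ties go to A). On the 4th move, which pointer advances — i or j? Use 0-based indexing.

i

[i=0,j=0] A[i]=8>B[j]=1 take 1 → j++
[i=0,j=1] A[i]=8>B[j]=5 take 5 → j++
[i=0,j=2] A[i]=8<=B[j]=16 take 8 → i++
[i=1,j=2] A[i]=9<=B[j]=16 take 9 → i++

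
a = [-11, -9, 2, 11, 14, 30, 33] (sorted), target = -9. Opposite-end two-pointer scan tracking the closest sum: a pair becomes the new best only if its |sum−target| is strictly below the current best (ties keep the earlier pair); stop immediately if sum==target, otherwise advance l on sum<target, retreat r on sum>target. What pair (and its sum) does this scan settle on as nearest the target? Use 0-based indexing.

l=0 r=6: -11+33=22 d=31 *, r--
l=0 r=5: -11+30=19 d=28 *, r--
l=0 r=4: -11+14=3 d=12 *, r--
l=0 r=3: -11+11=0 d=9 *, r--
l=0 r=2: -11+2=-9 d=0 *, stop

pair (-11, 2) with sum -9 (|Δ|=0)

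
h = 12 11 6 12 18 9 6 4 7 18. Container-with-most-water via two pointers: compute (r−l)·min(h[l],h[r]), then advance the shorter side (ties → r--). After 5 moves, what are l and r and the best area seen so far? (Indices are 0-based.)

[0,9] min(12,18)*9=108 best=108 * → l++
[1,9] min(11,18)*8=88 best=108 → l++
[2,9] min(6,18)*7=42 best=108 → l++
[3,9] min(12,18)*6=72 best=108 → l++
[4,9] min(18,18)*5=90 best=108 → r--

l=4, r=8, best area=108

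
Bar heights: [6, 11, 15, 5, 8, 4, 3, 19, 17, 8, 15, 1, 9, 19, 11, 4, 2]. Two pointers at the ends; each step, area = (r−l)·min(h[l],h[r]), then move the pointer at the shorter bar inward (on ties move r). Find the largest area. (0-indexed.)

l=0 r=16: min(6,2)*16=32 best=32 *, r--
l=0 r=15: min(6,4)*15=60 best=60 *, r--
l=0 r=14: min(6,11)*14=84 best=84 *, l++
l=1 r=14: min(11,11)*13=143 best=143 *, r--
l=1 r=13: min(11,19)*12=132 best=143, l++
l=2 r=13: min(15,19)*11=165 best=165 *, l++
l=3 r=13: min(5,19)*10=50 best=165, l++
l=4 r=13: min(8,19)*9=72 best=165, l++
l=5 r=13: min(4,19)*8=32 best=165, l++
l=6 r=13: min(3,19)*7=21 best=165, l++
l=7 r=13: min(19,19)*6=114 best=165, r--
l=7 r=12: min(19,9)*5=45 best=165, r--
l=7 r=11: min(19,1)*4=4 best=165, r--
l=7 r=10: min(19,15)*3=45 best=165, r--
l=7 r=9: min(19,8)*2=16 best=165, r--
l=7 r=8: min(19,17)*1=17 best=165, r--

max area = 165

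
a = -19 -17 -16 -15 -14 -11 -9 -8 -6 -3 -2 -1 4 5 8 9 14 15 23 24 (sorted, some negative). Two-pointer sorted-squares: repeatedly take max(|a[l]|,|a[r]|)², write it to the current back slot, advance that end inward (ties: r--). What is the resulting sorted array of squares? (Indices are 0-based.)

[1, 4, 9, 16, 25, 36, 64, 64, 81, 81, 121, 196, 196, 225, 225, 256, 289, 361, 529, 576]

[0,19] |-19|<=|24| out[19]=576 → r--
[0,18] |-19|<=|23| out[18]=529 → r--
[0,17] |-19|>|15| out[17]=361 → l++
[1,17] |-17|>|15| out[16]=289 → l++
[2,17] |-16|>|15| out[15]=256 → l++
[3,17] |-15|<=|15| out[14]=225 → r--
[3,16] |-15|>|14| out[13]=225 → l++
[4,16] |-14|<=|14| out[12]=196 → r--
[4,15] |-14|>|9| out[11]=196 → l++
[5,15] |-11|>|9| out[10]=121 → l++
[6,15] |-9|<=|9| out[9]=81 → r--
[6,14] |-9|>|8| out[8]=81 → l++
[7,14] |-8|<=|8| out[7]=64 → r--
[7,13] |-8|>|5| out[6]=64 → l++
[8,13] |-6|>|5| out[5]=36 → l++
[9,13] |-3|<=|5| out[4]=25 → r--
[9,12] |-3|<=|4| out[3]=16 → r--
[9,11] |-3|>|-1| out[2]=9 → l++
[10,11] |-2|>|-1| out[1]=4 → l++
[11,11] |-1|<=|-1| out[0]=1 → r--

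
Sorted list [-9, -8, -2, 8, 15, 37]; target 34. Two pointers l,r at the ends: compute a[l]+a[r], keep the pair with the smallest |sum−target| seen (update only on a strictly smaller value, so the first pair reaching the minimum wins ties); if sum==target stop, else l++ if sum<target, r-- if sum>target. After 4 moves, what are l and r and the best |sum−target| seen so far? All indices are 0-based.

[0,5] -9+37=28 d=6 * → l++
[1,5] -8+37=29 d=5 * → l++
[2,5] -2+37=35 d=1 * → r--
[2,4] -2+15=13 d=21 → l++

l=3, r=4, best |Δ|=1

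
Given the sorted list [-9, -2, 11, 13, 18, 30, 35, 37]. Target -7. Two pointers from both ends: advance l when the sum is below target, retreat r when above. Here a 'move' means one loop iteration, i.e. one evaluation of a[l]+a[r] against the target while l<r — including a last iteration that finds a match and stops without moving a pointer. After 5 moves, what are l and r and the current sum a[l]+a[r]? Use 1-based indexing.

[1,8] -9+37=28 >-7 → r--
[1,7] -9+35=26 >-7 → r--
[1,6] -9+30=21 >-7 → r--
[1,5] -9+18=9 >-7 → r--
[1,4] -9+13=4 >-7 → r--

l=1, r=3, sum=2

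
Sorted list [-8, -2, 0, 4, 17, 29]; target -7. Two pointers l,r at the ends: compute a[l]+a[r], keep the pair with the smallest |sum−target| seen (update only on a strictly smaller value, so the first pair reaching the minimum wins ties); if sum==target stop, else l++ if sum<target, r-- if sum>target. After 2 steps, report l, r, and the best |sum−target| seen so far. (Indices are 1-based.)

l=1, r=4, best |Δ|=16

[1,6] -8+29=21 d=28 * → r--
[1,5] -8+17=9 d=16 * → r--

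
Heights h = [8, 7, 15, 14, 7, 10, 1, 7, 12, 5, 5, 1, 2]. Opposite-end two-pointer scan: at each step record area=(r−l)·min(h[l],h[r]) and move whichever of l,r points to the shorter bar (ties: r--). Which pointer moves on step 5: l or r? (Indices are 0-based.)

[0,12] min(8,2)*12=24 best=24 * → r--
[0,11] min(8,1)*11=11 best=24 → r--
[0,10] min(8,5)*10=50 best=50 * → r--
[0,9] min(8,5)*9=45 best=50 → r--
[0,8] min(8,12)*8=64 best=64 * → l++

l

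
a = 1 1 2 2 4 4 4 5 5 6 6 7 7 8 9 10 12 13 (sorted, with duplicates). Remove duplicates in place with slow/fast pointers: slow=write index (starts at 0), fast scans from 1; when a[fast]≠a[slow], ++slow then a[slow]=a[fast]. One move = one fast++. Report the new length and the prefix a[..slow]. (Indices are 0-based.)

length 11; prefix = [1, 2, 4, 5, 6, 7, 8, 9, 10, 12, 13]

(s=0,f=1) a[fast]=1=a[slow] dup → fast++
(s=0,f=2) a[fast]=2≠a[slow]=1 write a[1]=2 → slow++,fast++
(s=1,f=3) a[fast]=2=a[slow] dup → fast++
(s=1,f=4) a[fast]=4≠a[slow]=2 write a[2]=4 → slow++,fast++
(s=2,f=5) a[fast]=4=a[slow] dup → fast++
(s=2,f=6) a[fast]=4=a[slow] dup → fast++
(s=2,f=7) a[fast]=5≠a[slow]=4 write a[3]=5 → slow++,fast++
(s=3,f=8) a[fast]=5=a[slow] dup → fast++
(s=3,f=9) a[fast]=6≠a[slow]=5 write a[4]=6 → slow++,fast++
(s=4,f=10) a[fast]=6=a[slow] dup → fast++
(s=4,f=11) a[fast]=7≠a[slow]=6 write a[5]=7 → slow++,fast++
(s=5,f=12) a[fast]=7=a[slow] dup → fast++
(s=5,f=13) a[fast]=8≠a[slow]=7 write a[6]=8 → slow++,fast++
(s=6,f=14) a[fast]=9≠a[slow]=8 write a[7]=9 → slow++,fast++
(s=7,f=15) a[fast]=10≠a[slow]=9 write a[8]=10 → slow++,fast++
(s=8,f=16) a[fast]=12≠a[slow]=10 write a[9]=12 → slow++,fast++
(s=9,f=17) a[fast]=13≠a[slow]=12 write a[10]=13 → slow++,fast++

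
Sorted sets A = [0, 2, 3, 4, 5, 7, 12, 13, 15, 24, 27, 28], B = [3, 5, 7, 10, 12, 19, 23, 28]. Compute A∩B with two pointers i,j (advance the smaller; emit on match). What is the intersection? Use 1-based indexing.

[i=1,j=1] 0<3 → i++
[i=2,j=1] 2<3 → i++
[i=3,j=1] 3==3 emit → i++,j++
[i=4,j=2] 4<5 → i++
[i=5,j=2] 5==5 emit → i++,j++
[i=6,j=3] 7==7 emit → i++,j++
[i=7,j=4] 12>10 → j++
[i=7,j=5] 12==12 emit → i++,j++
[i=8,j=6] 13<19 → i++
[i=9,j=6] 15<19 → i++
[i=10,j=6] 24>19 → j++
[i=10,j=7] 24>23 → j++
[i=10,j=8] 24<28 → i++
[i=11,j=8] 27<28 → i++
[i=12,j=8] 28==28 emit → i++,j++

intersection = [3, 5, 7, 12, 28]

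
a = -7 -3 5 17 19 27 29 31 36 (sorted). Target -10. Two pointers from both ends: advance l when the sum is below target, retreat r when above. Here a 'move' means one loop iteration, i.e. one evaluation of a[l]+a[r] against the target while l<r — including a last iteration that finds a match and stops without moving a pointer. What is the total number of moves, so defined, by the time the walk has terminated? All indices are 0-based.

8 moves

l=0 r=8: -7+36=29 >-10, r--
l=0 r=7: -7+31=24 >-10, r--
l=0 r=6: -7+29=22 >-10, r--
l=0 r=5: -7+27=20 >-10, r--
l=0 r=4: -7+19=12 >-10, r--
l=0 r=3: -7+17=10 >-10, r--
l=0 r=2: -7+5=-2 >-10, r--
l=0 r=1: -7+-3=-10, found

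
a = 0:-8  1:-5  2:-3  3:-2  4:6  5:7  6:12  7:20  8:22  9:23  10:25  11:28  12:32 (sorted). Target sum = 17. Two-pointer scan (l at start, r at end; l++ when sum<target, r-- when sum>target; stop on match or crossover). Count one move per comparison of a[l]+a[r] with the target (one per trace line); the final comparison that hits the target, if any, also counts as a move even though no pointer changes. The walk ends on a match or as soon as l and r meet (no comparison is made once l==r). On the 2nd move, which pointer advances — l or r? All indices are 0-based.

l=0 r=12: -8+32=24 >17, r--
l=0 r=11: -8+28=20 >17, r--

r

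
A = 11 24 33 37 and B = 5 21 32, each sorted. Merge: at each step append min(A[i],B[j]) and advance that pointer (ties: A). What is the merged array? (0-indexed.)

[5, 11, 21, 24, 32, 33, 37]

i=0 j=0: A[i]=11>B[j]=5 take 5, j++
i=0 j=1: A[i]=11<=B[j]=21 take 11, i++
i=1 j=1: A[i]=24>B[j]=21 take 21, j++
i=1 j=2: A[i]=24<=B[j]=32 take 24, i++
i=2 j=2: A[i]=33>B[j]=32 take 32, j++
i=2 j=3: B done, take A[i]=33, i++
i=3 j=3: B done, take A[i]=37, i++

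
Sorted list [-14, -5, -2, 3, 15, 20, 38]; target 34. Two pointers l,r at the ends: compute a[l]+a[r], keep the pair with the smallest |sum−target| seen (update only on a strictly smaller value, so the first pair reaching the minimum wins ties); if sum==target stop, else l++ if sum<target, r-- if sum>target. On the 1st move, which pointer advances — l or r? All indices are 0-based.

[0,6] -14+38=24 d=10 * → l++

l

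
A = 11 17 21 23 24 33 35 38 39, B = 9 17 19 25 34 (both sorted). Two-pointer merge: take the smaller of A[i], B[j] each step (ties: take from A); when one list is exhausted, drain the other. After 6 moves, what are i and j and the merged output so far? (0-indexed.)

i=0 j=0: A[i]=11>B[j]=9 take 9, j++
i=0 j=1: A[i]=11<=B[j]=17 take 11, i++
i=1 j=1: A[i]=17<=B[j]=17 take 17, i++
i=2 j=1: A[i]=21>B[j]=17 take 17, j++
i=2 j=2: A[i]=21>B[j]=19 take 19, j++
i=2 j=3: A[i]=21<=B[j]=25 take 21, i++

i=3, j=3, merged so far=[9, 11, 17, 17, 19, 21]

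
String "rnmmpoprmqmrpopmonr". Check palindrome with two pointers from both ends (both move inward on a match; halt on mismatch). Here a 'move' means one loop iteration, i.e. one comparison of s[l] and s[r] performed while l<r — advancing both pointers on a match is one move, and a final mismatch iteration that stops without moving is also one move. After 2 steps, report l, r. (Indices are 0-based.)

l=2, r=16

[0,18] 'r'=='r' → l++,r--
[1,17] 'n'=='n' → l++,r--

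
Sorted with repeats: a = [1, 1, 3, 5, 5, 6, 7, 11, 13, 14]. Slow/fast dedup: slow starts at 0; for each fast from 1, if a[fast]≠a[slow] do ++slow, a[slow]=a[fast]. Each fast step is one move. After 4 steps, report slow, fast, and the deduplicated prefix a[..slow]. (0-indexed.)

slow=2, fast=5, prefix=[1, 3, 5]

slow=0 fast=1: a[fast]=1=a[slow] dup, fast++
slow=0 fast=2: a[fast]=3≠a[slow]=1 write a[1]=3, slow++,fast++
slow=1 fast=3: a[fast]=5≠a[slow]=3 write a[2]=5, slow++,fast++
slow=2 fast=4: a[fast]=5=a[slow] dup, fast++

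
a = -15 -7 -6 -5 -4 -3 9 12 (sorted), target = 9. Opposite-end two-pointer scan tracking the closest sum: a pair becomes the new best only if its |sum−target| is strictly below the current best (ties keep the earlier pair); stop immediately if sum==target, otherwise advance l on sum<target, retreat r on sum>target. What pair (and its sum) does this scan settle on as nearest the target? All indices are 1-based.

pair (-3, 12) with sum 9 (|Δ|=0)

[1,8] -15+12=-3 d=12 * → l++
[2,8] -7+12=5 d=4 * → l++
[3,8] -6+12=6 d=3 * → l++
[4,8] -5+12=7 d=2 * → l++
[5,8] -4+12=8 d=1 * → l++
[6,8] -3+12=9 d=0 * → stop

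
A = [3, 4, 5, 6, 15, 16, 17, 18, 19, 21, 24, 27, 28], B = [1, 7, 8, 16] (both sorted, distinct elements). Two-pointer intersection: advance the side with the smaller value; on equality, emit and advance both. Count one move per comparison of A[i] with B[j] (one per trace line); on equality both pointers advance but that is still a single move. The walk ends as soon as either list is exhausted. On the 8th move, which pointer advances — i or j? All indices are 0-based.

i

[i=0,j=0] 3>1 → j++
[i=0,j=1] 3<7 → i++
[i=1,j=1] 4<7 → i++
[i=2,j=1] 5<7 → i++
[i=3,j=1] 6<7 → i++
[i=4,j=1] 15>7 → j++
[i=4,j=2] 15>8 → j++
[i=4,j=3] 15<16 → i++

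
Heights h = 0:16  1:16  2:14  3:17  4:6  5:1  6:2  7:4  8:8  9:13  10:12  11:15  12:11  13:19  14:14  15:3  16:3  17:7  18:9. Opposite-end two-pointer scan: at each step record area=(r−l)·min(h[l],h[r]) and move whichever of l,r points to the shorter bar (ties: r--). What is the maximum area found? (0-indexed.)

max area = 208

[0,18] min(16,9)*18=162 best=162 * → r--
[0,17] min(16,7)*17=119 best=162 → r--
[0,16] min(16,3)*16=48 best=162 → r--
[0,15] min(16,3)*15=45 best=162 → r--
[0,14] min(16,14)*14=196 best=196 * → r--
[0,13] min(16,19)*13=208 best=208 * → l++
[1,13] min(16,19)*12=192 best=208 → l++
[2,13] min(14,19)*11=154 best=208 → l++
[3,13] min(17,19)*10=170 best=208 → l++
[4,13] min(6,19)*9=54 best=208 → l++
[5,13] min(1,19)*8=8 best=208 → l++
[6,13] min(2,19)*7=14 best=208 → l++
[7,13] min(4,19)*6=24 best=208 → l++
[8,13] min(8,19)*5=40 best=208 → l++
[9,13] min(13,19)*4=52 best=208 → l++
[10,13] min(12,19)*3=36 best=208 → l++
[11,13] min(15,19)*2=30 best=208 → l++
[12,13] min(11,19)*1=11 best=208 → l++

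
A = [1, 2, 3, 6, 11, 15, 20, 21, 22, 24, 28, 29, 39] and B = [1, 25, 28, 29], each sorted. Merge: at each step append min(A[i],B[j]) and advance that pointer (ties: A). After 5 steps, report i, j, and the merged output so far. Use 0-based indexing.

i=4, j=1, merged so far=[1, 1, 2, 3, 6]

i=0 j=0: A[i]=1<=B[j]=1 take 1, i++
i=1 j=0: A[i]=2>B[j]=1 take 1, j++
i=1 j=1: A[i]=2<=B[j]=25 take 2, i++
i=2 j=1: A[i]=3<=B[j]=25 take 3, i++
i=3 j=1: A[i]=6<=B[j]=25 take 6, i++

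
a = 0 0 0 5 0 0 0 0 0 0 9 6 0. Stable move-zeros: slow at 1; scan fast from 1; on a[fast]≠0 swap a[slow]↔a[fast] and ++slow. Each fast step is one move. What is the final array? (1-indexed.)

[5, 9, 6, 0, 0, 0, 0, 0, 0, 0, 0, 0, 0]

(s=1,f=1) a[fast]=0 → fast++
(s=1,f=2) a[fast]=0 → fast++
(s=1,f=3) a[fast]=0 → fast++
(s=1,f=4) a[fast]=5≠0 swap→a[1]=5 → slow++,fast++
(s=2,f=5) a[fast]=0 → fast++
(s=2,f=6) a[fast]=0 → fast++
(s=2,f=7) a[fast]=0 → fast++
(s=2,f=8) a[fast]=0 → fast++
(s=2,f=9) a[fast]=0 → fast++
(s=2,f=10) a[fast]=0 → fast++
(s=2,f=11) a[fast]=9≠0 swap→a[2]=9 → slow++,fast++
(s=3,f=12) a[fast]=6≠0 swap→a[3]=6 → slow++,fast++
(s=4,f=13) a[fast]=0 → fast++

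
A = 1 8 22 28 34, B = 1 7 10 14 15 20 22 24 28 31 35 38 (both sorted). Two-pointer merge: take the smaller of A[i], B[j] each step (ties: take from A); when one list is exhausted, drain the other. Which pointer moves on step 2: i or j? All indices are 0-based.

[i=0,j=0] A[i]=1<=B[j]=1 take 1 → i++
[i=1,j=0] A[i]=8>B[j]=1 take 1 → j++

j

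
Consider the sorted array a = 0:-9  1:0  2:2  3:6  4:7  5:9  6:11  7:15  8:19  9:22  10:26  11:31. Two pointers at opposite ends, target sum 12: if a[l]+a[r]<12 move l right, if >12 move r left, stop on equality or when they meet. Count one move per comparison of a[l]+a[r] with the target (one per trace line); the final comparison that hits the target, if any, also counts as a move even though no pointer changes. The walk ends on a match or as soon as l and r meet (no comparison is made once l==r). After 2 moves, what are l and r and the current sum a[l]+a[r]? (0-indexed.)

l=0 r=11: -9+31=22 >12, r--
l=0 r=10: -9+26=17 >12, r--

l=0, r=9, sum=13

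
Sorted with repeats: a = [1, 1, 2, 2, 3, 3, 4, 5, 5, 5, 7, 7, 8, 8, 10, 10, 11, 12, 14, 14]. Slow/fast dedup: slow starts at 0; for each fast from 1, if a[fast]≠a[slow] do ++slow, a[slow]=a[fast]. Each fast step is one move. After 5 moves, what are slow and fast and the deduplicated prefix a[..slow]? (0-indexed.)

slow=2, fast=6, prefix=[1, 2, 3]

slow=0 fast=1: a[fast]=1=a[slow] dup, fast++
slow=0 fast=2: a[fast]=2≠a[slow]=1 write a[1]=2, slow++,fast++
slow=1 fast=3: a[fast]=2=a[slow] dup, fast++
slow=1 fast=4: a[fast]=3≠a[slow]=2 write a[2]=3, slow++,fast++
slow=2 fast=5: a[fast]=3=a[slow] dup, fast++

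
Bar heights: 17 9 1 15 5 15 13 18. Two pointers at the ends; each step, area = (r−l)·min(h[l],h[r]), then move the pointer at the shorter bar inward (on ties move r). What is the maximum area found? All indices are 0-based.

l=0 r=7: min(17,18)*7=119 best=119 *, l++
l=1 r=7: min(9,18)*6=54 best=119, l++
l=2 r=7: min(1,18)*5=5 best=119, l++
l=3 r=7: min(15,18)*4=60 best=119, l++
l=4 r=7: min(5,18)*3=15 best=119, l++
l=5 r=7: min(15,18)*2=30 best=119, l++
l=6 r=7: min(13,18)*1=13 best=119, l++

max area = 119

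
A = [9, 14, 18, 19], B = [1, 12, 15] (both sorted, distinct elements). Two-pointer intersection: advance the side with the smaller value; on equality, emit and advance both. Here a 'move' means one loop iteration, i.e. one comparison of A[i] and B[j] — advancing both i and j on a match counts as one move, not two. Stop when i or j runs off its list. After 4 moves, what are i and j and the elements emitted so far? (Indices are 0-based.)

i=2, j=2, emitted=[]

i=0 j=0: 9>1, j++
i=0 j=1: 9<12, i++
i=1 j=1: 14>12, j++
i=1 j=2: 14<15, i++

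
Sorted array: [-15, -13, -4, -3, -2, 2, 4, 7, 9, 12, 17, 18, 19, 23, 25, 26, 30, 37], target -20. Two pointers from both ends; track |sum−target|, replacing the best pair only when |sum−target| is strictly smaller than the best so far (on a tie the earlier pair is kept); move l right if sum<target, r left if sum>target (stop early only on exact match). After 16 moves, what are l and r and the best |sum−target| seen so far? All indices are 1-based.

l=1 r=18: -15+37=22 d=42 *, r--
l=1 r=17: -15+30=15 d=35 *, r--
l=1 r=16: -15+26=11 d=31 *, r--
l=1 r=15: -15+25=10 d=30 *, r--
l=1 r=14: -15+23=8 d=28 *, r--
l=1 r=13: -15+19=4 d=24 *, r--
l=1 r=12: -15+18=3 d=23 *, r--
l=1 r=11: -15+17=2 d=22 *, r--
l=1 r=10: -15+12=-3 d=17 *, r--
l=1 r=9: -15+9=-6 d=14 *, r--
l=1 r=8: -15+7=-8 d=12 *, r--
l=1 r=7: -15+4=-11 d=9 *, r--
l=1 r=6: -15+2=-13 d=7 *, r--
l=1 r=5: -15+-2=-17 d=3 *, r--
l=1 r=4: -15+-3=-18 d=2 *, r--
l=1 r=3: -15+-4=-19 d=1 *, r--

l=1, r=2, best |Δ|=1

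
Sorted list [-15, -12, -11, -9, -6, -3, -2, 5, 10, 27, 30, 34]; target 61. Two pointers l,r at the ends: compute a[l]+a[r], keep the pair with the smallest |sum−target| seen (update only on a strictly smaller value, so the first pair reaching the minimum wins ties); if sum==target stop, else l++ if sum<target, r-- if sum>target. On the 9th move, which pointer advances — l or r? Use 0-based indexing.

l

[0,11] -15+34=19 d=42 * → l++
[1,11] -12+34=22 d=39 * → l++
[2,11] -11+34=23 d=38 * → l++
[3,11] -9+34=25 d=36 * → l++
[4,11] -6+34=28 d=33 * → l++
[5,11] -3+34=31 d=30 * → l++
[6,11] -2+34=32 d=29 * → l++
[7,11] 5+34=39 d=22 * → l++
[8,11] 10+34=44 d=17 * → l++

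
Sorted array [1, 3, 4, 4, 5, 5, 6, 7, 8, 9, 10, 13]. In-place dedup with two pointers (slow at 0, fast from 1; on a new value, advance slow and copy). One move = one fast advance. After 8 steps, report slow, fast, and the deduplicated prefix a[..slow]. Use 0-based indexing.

(s=0,f=1) a[fast]=3≠a[slow]=1 write a[1]=3 → slow++,fast++
(s=1,f=2) a[fast]=4≠a[slow]=3 write a[2]=4 → slow++,fast++
(s=2,f=3) a[fast]=4=a[slow] dup → fast++
(s=2,f=4) a[fast]=5≠a[slow]=4 write a[3]=5 → slow++,fast++
(s=3,f=5) a[fast]=5=a[slow] dup → fast++
(s=3,f=6) a[fast]=6≠a[slow]=5 write a[4]=6 → slow++,fast++
(s=4,f=7) a[fast]=7≠a[slow]=6 write a[5]=7 → slow++,fast++
(s=5,f=8) a[fast]=8≠a[slow]=7 write a[6]=8 → slow++,fast++

slow=6, fast=9, prefix=[1, 3, 4, 5, 6, 7, 8]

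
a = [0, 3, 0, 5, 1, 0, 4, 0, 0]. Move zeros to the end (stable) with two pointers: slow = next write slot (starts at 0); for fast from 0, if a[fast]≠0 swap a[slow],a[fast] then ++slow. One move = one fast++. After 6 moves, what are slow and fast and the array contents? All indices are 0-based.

slow=3, fast=6, a=[3, 5, 1, 0, 0, 0, 4, 0, 0]

slow=0 fast=0: a[fast]=0, fast++
slow=0 fast=1: a[fast]=3≠0 swap→a[0]=3, slow++,fast++
slow=1 fast=2: a[fast]=0, fast++
slow=1 fast=3: a[fast]=5≠0 swap→a[1]=5, slow++,fast++
slow=2 fast=4: a[fast]=1≠0 swap→a[2]=1, slow++,fast++
slow=3 fast=5: a[fast]=0, fast++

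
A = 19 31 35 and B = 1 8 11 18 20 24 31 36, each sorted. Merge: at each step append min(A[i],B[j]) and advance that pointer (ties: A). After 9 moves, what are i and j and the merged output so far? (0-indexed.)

i=2, j=7, merged so far=[1, 8, 11, 18, 19, 20, 24, 31, 31]

[i=0,j=0] A[i]=19>B[j]=1 take 1 → j++
[i=0,j=1] A[i]=19>B[j]=8 take 8 → j++
[i=0,j=2] A[i]=19>B[j]=11 take 11 → j++
[i=0,j=3] A[i]=19>B[j]=18 take 18 → j++
[i=0,j=4] A[i]=19<=B[j]=20 take 19 → i++
[i=1,j=4] A[i]=31>B[j]=20 take 20 → j++
[i=1,j=5] A[i]=31>B[j]=24 take 24 → j++
[i=1,j=6] A[i]=31<=B[j]=31 take 31 → i++
[i=2,j=6] A[i]=35>B[j]=31 take 31 → j++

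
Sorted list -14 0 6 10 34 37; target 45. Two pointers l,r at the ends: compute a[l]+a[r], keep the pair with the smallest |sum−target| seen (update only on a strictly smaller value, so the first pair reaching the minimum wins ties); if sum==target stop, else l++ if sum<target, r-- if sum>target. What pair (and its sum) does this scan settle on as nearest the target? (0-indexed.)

l=0 r=5: -14+37=23 d=22 *, l++
l=1 r=5: 0+37=37 d=8 *, l++
l=2 r=5: 6+37=43 d=2 *, l++
l=3 r=5: 10+37=47 d=2, r--
l=3 r=4: 10+34=44 d=1 *, l++

pair (10, 34) with sum 44 (|Δ|=1)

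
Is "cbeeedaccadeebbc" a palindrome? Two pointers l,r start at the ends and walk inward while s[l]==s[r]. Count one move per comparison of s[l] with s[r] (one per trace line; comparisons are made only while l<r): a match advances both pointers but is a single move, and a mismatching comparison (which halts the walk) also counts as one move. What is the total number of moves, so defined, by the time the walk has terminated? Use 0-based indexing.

3 moves

l=0 r=15: 'c'=='c', l++,r--
l=1 r=14: 'b'=='b', l++,r--
l=2 r=13: 'e'!='b', stop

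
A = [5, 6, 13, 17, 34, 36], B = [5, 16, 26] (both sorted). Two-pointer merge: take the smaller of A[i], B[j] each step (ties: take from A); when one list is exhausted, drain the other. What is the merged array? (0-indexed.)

i=0 j=0: A[i]=5<=B[j]=5 take 5, i++
i=1 j=0: A[i]=6>B[j]=5 take 5, j++
i=1 j=1: A[i]=6<=B[j]=16 take 6, i++
i=2 j=1: A[i]=13<=B[j]=16 take 13, i++
i=3 j=1: A[i]=17>B[j]=16 take 16, j++
i=3 j=2: A[i]=17<=B[j]=26 take 17, i++
i=4 j=2: A[i]=34>B[j]=26 take 26, j++
i=4 j=3: B done, take A[i]=34, i++
i=5 j=3: B done, take A[i]=36, i++

[5, 5, 6, 13, 16, 17, 26, 34, 36]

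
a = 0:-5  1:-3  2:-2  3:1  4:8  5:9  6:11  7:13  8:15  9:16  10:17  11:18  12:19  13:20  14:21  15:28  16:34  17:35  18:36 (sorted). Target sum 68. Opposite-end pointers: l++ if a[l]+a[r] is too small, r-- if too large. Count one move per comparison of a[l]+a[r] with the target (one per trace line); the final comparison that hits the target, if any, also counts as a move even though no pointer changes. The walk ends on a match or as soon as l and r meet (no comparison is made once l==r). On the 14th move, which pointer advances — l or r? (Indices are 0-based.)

l

l=0 r=18: -5+36=31 <68, l++
l=1 r=18: -3+36=33 <68, l++
l=2 r=18: -2+36=34 <68, l++
l=3 r=18: 1+36=37 <68, l++
l=4 r=18: 8+36=44 <68, l++
l=5 r=18: 9+36=45 <68, l++
l=6 r=18: 11+36=47 <68, l++
l=7 r=18: 13+36=49 <68, l++
l=8 r=18: 15+36=51 <68, l++
l=9 r=18: 16+36=52 <68, l++
l=10 r=18: 17+36=53 <68, l++
l=11 r=18: 18+36=54 <68, l++
l=12 r=18: 19+36=55 <68, l++
l=13 r=18: 20+36=56 <68, l++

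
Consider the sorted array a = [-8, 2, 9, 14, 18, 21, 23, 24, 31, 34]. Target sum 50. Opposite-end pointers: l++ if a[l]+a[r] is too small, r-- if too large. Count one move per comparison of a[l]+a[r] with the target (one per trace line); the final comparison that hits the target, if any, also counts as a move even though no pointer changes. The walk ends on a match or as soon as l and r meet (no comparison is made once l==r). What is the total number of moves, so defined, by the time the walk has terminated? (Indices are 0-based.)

l=0 r=9: -8+34=26 <50, l++
l=1 r=9: 2+34=36 <50, l++
l=2 r=9: 9+34=43 <50, l++
l=3 r=9: 14+34=48 <50, l++
l=4 r=9: 18+34=52 >50, r--
l=4 r=8: 18+31=49 <50, l++
l=5 r=8: 21+31=52 >50, r--
l=5 r=7: 21+24=45 <50, l++
l=6 r=7: 23+24=47 <50, l++

9 moves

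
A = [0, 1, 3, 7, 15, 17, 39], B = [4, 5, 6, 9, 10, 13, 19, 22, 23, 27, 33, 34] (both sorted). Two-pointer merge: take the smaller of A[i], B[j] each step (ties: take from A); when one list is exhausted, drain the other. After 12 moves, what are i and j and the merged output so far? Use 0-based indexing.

[i=0,j=0] A[i]=0<=B[j]=4 take 0 → i++
[i=1,j=0] A[i]=1<=B[j]=4 take 1 → i++
[i=2,j=0] A[i]=3<=B[j]=4 take 3 → i++
[i=3,j=0] A[i]=7>B[j]=4 take 4 → j++
[i=3,j=1] A[i]=7>B[j]=5 take 5 → j++
[i=3,j=2] A[i]=7>B[j]=6 take 6 → j++
[i=3,j=3] A[i]=7<=B[j]=9 take 7 → i++
[i=4,j=3] A[i]=15>B[j]=9 take 9 → j++
[i=4,j=4] A[i]=15>B[j]=10 take 10 → j++
[i=4,j=5] A[i]=15>B[j]=13 take 13 → j++
[i=4,j=6] A[i]=15<=B[j]=19 take 15 → i++
[i=5,j=6] A[i]=17<=B[j]=19 take 17 → i++

i=6, j=6, merged so far=[0, 1, 3, 4, 5, 6, 7, 9, 10, 13, 15, 17]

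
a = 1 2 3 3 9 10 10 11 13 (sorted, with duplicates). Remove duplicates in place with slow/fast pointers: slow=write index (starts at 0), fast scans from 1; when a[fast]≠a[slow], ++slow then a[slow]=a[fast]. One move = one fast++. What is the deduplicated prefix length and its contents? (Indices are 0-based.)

slow=0 fast=1: a[fast]=2≠a[slow]=1 write a[1]=2, slow++,fast++
slow=1 fast=2: a[fast]=3≠a[slow]=2 write a[2]=3, slow++,fast++
slow=2 fast=3: a[fast]=3=a[slow] dup, fast++
slow=2 fast=4: a[fast]=9≠a[slow]=3 write a[3]=9, slow++,fast++
slow=3 fast=5: a[fast]=10≠a[slow]=9 write a[4]=10, slow++,fast++
slow=4 fast=6: a[fast]=10=a[slow] dup, fast++
slow=4 fast=7: a[fast]=11≠a[slow]=10 write a[5]=11, slow++,fast++
slow=5 fast=8: a[fast]=13≠a[slow]=11 write a[6]=13, slow++,fast++

length 7; prefix = [1, 2, 3, 9, 10, 11, 13]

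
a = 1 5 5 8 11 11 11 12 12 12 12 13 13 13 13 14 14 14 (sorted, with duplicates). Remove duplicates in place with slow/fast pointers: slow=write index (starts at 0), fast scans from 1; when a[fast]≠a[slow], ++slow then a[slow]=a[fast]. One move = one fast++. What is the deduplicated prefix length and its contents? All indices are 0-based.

length 7; prefix = [1, 5, 8, 11, 12, 13, 14]

slow=0 fast=1: a[fast]=5≠a[slow]=1 write a[1]=5, slow++,fast++
slow=1 fast=2: a[fast]=5=a[slow] dup, fast++
slow=1 fast=3: a[fast]=8≠a[slow]=5 write a[2]=8, slow++,fast++
slow=2 fast=4: a[fast]=11≠a[slow]=8 write a[3]=11, slow++,fast++
slow=3 fast=5: a[fast]=11=a[slow] dup, fast++
slow=3 fast=6: a[fast]=11=a[slow] dup, fast++
slow=3 fast=7: a[fast]=12≠a[slow]=11 write a[4]=12, slow++,fast++
slow=4 fast=8: a[fast]=12=a[slow] dup, fast++
slow=4 fast=9: a[fast]=12=a[slow] dup, fast++
slow=4 fast=10: a[fast]=12=a[slow] dup, fast++
slow=4 fast=11: a[fast]=13≠a[slow]=12 write a[5]=13, slow++,fast++
slow=5 fast=12: a[fast]=13=a[slow] dup, fast++
slow=5 fast=13: a[fast]=13=a[slow] dup, fast++
slow=5 fast=14: a[fast]=13=a[slow] dup, fast++
slow=5 fast=15: a[fast]=14≠a[slow]=13 write a[6]=14, slow++,fast++
slow=6 fast=16: a[fast]=14=a[slow] dup, fast++
slow=6 fast=17: a[fast]=14=a[slow] dup, fast++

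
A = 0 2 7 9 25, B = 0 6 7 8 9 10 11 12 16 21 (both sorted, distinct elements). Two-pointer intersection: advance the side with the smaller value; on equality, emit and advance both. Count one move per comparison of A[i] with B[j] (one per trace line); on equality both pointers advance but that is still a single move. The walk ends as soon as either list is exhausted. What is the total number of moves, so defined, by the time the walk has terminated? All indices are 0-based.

11 moves

[i=0,j=0] 0==0 emit → i++,j++
[i=1,j=1] 2<6 → i++
[i=2,j=1] 7>6 → j++
[i=2,j=2] 7==7 emit → i++,j++
[i=3,j=3] 9>8 → j++
[i=3,j=4] 9==9 emit → i++,j++
[i=4,j=5] 25>10 → j++
[i=4,j=6] 25>11 → j++
[i=4,j=7] 25>12 → j++
[i=4,j=8] 25>16 → j++
[i=4,j=9] 25>21 → j++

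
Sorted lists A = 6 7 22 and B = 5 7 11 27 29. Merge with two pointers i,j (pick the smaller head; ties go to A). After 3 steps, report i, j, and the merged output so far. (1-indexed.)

i=1 j=1: A[i]=6>B[j]=5 take 5, j++
i=1 j=2: A[i]=6<=B[j]=7 take 6, i++
i=2 j=2: A[i]=7<=B[j]=7 take 7, i++

i=3, j=2, merged so far=[5, 6, 7]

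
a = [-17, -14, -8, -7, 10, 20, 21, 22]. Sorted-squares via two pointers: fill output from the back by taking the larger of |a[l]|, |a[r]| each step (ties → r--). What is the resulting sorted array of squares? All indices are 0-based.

[0,7] |-17|<=|22| out[7]=484 → r--
[0,6] |-17|<=|21| out[6]=441 → r--
[0,5] |-17|<=|20| out[5]=400 → r--
[0,4] |-17|>|10| out[4]=289 → l++
[1,4] |-14|>|10| out[3]=196 → l++
[2,4] |-8|<=|10| out[2]=100 → r--
[2,3] |-8|>|-7| out[1]=64 → l++
[3,3] |-7|<=|-7| out[0]=49 → r--

[49, 64, 100, 196, 289, 400, 441, 484]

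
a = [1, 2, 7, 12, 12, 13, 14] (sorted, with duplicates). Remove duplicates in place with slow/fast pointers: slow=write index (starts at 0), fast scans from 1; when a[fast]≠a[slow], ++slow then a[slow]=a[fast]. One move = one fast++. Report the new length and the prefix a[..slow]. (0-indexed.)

(s=0,f=1) a[fast]=2≠a[slow]=1 write a[1]=2 → slow++,fast++
(s=1,f=2) a[fast]=7≠a[slow]=2 write a[2]=7 → slow++,fast++
(s=2,f=3) a[fast]=12≠a[slow]=7 write a[3]=12 → slow++,fast++
(s=3,f=4) a[fast]=12=a[slow] dup → fast++
(s=3,f=5) a[fast]=13≠a[slow]=12 write a[4]=13 → slow++,fast++
(s=4,f=6) a[fast]=14≠a[slow]=13 write a[5]=14 → slow++,fast++

length 6; prefix = [1, 2, 7, 12, 13, 14]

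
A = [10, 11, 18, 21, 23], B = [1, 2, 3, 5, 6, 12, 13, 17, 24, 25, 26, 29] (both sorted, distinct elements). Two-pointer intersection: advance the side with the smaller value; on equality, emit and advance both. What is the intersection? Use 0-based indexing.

[i=0,j=0] 10>1 → j++
[i=0,j=1] 10>2 → j++
[i=0,j=2] 10>3 → j++
[i=0,j=3] 10>5 → j++
[i=0,j=4] 10>6 → j++
[i=0,j=5] 10<12 → i++
[i=1,j=5] 11<12 → i++
[i=2,j=5] 18>12 → j++
[i=2,j=6] 18>13 → j++
[i=2,j=7] 18>17 → j++
[i=2,j=8] 18<24 → i++
[i=3,j=8] 21<24 → i++
[i=4,j=8] 23<24 → i++

intersection = []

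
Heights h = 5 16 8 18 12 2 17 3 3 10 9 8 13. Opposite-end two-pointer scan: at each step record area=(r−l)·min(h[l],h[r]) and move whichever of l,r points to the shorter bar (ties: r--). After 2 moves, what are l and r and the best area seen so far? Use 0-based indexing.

l=0 r=12: min(5,13)*12=60 best=60 *, l++
l=1 r=12: min(16,13)*11=143 best=143 *, r--

l=1, r=11, best area=143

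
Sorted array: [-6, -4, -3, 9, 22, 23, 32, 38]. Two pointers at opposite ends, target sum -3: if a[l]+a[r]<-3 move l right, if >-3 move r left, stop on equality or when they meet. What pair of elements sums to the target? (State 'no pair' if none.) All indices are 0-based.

no pair

[0,7] -6+38=32 >-3 → r--
[0,6] -6+32=26 >-3 → r--
[0,5] -6+23=17 >-3 → r--
[0,4] -6+22=16 >-3 → r--
[0,3] -6+9=3 >-3 → r--
[0,2] -6+-3=-9 <-3 → l++
[1,2] -4+-3=-7 <-3 → l++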